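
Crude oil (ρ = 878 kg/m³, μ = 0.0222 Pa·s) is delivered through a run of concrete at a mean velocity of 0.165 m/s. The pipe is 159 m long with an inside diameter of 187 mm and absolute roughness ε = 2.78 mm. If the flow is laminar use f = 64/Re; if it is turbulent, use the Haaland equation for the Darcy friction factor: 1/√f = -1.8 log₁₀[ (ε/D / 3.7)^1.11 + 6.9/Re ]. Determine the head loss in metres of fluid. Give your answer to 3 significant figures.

Reynolds number Re = ρVD/μ = 878 · 0.165 · 0.187 / 0.0222 = 1220.
Re < 2300 → laminar flow, so f = 64/Re = 64/1220 = 0.05245 (the turbulent correlation is not needed).
Darcy-Weisbach: ΔP = f(L/D)(ρV²/2) = 0.05245·(159/0.187)·(878·0.165²/2) = 0.05245·850.3·11.95 = 533 Pa.
Head loss h_f = ΔP/(ρg) = 533/(878·9.81) = 0.0619 m.

h_f ≈ 0.0619 m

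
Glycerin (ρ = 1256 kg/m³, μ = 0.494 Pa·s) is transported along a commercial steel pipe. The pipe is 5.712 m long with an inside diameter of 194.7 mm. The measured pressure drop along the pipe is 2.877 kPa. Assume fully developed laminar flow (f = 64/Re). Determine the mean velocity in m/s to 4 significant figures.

V ≈ 1.208 m/s

For laminar flow, f = 64/Re with Re = ρVD/μ, so Darcy-Weisbach reduces to ΔP = 32μLV/D². Solving for V: V = ΔP·D²/(32μL) = 2877·(0.1947)²/(32·0.494·5.712) = 1.208 m/s.
Check: Re = ρVD/μ = 1256·1.208·0.1947/0.494 = 597.9 < 2300, so the laminar assumption holds.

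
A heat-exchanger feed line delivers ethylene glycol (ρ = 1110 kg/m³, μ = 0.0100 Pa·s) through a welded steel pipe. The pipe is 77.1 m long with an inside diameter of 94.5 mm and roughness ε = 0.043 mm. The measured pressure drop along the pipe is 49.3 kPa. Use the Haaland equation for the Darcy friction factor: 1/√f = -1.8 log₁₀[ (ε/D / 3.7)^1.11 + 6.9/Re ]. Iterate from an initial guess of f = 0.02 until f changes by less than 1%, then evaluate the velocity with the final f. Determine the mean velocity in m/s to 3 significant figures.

Rearranging Darcy-Weisbach: V = √(2·ΔP·D/(f·L·ρ)). With ε/D = 4.3e-05/0.0945 = 0.000455, iterate starting from f = 0.02:
  f = 0.02 → V = √(2·4.93e+04·0.0945/(0.02·77.1·1110)) = 2.333 m/s; Re = ρVD/μ = 2.447e+04; f → 0.02542
  f = 0.02542 → V = 2.07 m/s; Re = 2.171e+04; f → 0.02609
  f = 0.02609 → V = 2.043 m/s; Re = 2.143e+04; f → 0.02617
Converged (Δf/f < 1%). With the final f = 0.02617: V = √(2·4.93e+04·0.0945/(0.02617·77.1·1110)) = 2.04 m/s.

V ≈ 2.04 m/s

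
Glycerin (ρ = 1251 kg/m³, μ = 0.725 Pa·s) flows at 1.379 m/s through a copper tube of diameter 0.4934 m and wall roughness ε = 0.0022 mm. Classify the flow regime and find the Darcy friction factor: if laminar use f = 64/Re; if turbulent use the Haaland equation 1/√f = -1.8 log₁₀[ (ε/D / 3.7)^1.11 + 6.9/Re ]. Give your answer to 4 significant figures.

f ≈ 0.05451

Re = ρVD/μ = 1251·1.379·0.4934/0.725 = 1174.
Re < 2300 → laminar, so f = 64/Re = 0.05451 (roughness is irrelevant in laminar flow).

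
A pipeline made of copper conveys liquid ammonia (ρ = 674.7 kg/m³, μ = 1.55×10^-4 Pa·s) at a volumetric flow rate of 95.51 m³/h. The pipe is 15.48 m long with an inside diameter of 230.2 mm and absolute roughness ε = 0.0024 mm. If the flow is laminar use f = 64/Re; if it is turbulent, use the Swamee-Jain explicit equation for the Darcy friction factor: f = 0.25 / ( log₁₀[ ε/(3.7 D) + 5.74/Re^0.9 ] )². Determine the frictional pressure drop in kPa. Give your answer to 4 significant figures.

Q = 95.51 m³/h = 95.51/3600 = 0.02653 m³/s.
Cross-sectional area A = πD²/4 = π(0.2302)²/4 = 0.04162 m²; mean velocity V = Q/A = 0.02653/0.04162 = 0.6374 m/s.
Reynolds number Re = ρVD/μ = 674.7 · 0.6374 · 0.2302 / 0.000155 = 6.387e+05.
Re > 4000 → turbulent. Relative roughness ε/D = 2.4e-06/0.2302 = 1.04e-05. Swamee-Jain: f = 0.25/(log₁₀[1.04e-05/3.7 + 5.74/6.387e+05^0.9])² = 0.25/(log₁₀[2.82e-06 + 3.42e-05])² = 0.25/(-4.432)² = 0.01273.
Darcy-Weisbach: ΔP = f(L/D)(ρV²/2) = 0.01273·(15.48/0.2302)·(674.7·0.6374²/2) = 0.01273·67.25·137.1 = 117.3 Pa.
ΔP = 117.3 Pa = 0.1173 kPa.

ΔP ≈ 0.1173 kPa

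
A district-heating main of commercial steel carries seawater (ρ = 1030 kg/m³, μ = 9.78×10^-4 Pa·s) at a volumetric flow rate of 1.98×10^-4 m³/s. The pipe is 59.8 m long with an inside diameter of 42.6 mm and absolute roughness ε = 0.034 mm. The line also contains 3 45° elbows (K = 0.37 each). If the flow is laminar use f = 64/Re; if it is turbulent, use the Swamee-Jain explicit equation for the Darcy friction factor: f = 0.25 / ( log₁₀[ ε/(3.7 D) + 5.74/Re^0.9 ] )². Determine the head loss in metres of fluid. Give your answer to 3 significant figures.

Cross-sectional area A = πD²/4 = π(0.0426)²/4 = 0.001425 m²; mean velocity V = Q/A = 0.000198/0.001425 = 0.1389 m/s.
Reynolds number Re = ρVD/μ = 1030 · 0.1389 · 0.0426 / 0.000978 = 6233.
Re > 4000 → turbulent. Relative roughness ε/D = 3.4e-05/0.0426 = 0.000798. Swamee-Jain: f = 0.25/(log₁₀[0.000798/3.7 + 5.74/6233^0.9])² = 0.25/(log₁₀[0.000216 + 0.00221])² = 0.25/(-2.616)² = 0.03654.
Total minor-loss coefficient ΣK = 3·0.37 = 1.11.
ΔP = [f·L/D + ΣK]·(ρV²/2) = [0.03654·59.8/0.0426 + 1.11]·(1030·0.1389²/2) = [51.29 + 1.11]·9.938 = 520.8 Pa.
Head loss h_f = ΔP/(ρg) = 520.8/(1030·9.81) = 0.0515 m.

h_f ≈ 0.0515 m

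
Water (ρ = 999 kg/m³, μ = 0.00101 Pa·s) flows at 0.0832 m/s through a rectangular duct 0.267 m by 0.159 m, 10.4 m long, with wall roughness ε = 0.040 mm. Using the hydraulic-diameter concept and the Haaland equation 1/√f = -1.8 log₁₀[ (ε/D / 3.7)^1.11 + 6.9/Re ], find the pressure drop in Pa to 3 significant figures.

ΔP ≈ 4.94 Pa

Hydraulic diameter D_h = 4A/P = 4·(0.267·0.159)/(2·(0.267+0.159)) = 0.1698/0.852 = 0.1993 m.
Re = ρVD_h/μ = 999·0.0832·0.1993/0.00101 = 1.64e+04.
ε/D_h = 4e-05/0.1993 = 0.000201; Haaland gives 1/√f = -1.8 log₁₀[1.84e-05+0.000421] = 6.043, so f = 0.02738.
ΔP = f(L/D_h)(ρV²/2) = 0.02738·10.4/0.1993·3.458 = 4.94 Pa.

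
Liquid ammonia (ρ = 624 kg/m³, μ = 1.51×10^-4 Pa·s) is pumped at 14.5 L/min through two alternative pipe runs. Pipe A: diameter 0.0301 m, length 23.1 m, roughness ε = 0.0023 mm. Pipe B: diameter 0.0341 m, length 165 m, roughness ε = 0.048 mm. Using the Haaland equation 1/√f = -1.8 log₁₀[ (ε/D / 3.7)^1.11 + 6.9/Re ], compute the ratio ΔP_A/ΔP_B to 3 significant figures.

Pipe A: V = Q/A = 0.0002417/0.0007116 = 0.3396 m/s; Re = 4.224e+04; ε/D = 7.64e-05; Haaland → f = 0.02171; ΔP_A = f(L/D)(ρV²/2) = 599.6 Pa.
Pipe B: V = Q/A = 0.0002417/0.0009133 = 0.2646 m/s; Re = 3.729e+04; ε/D = 0.00141; Haaland → f = 0.02575; ΔP_B = f(L/D)(ρV²/2) = 2722 Pa.
ΔP_A/ΔP_B = 599.6/2722 = 0.220.

ΔP_A/ΔP_B ≈ 0.220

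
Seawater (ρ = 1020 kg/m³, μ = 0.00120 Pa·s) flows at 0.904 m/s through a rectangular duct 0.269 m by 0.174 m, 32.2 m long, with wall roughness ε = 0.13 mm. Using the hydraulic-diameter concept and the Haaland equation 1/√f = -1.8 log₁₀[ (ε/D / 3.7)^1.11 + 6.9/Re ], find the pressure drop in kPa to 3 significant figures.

ΔP ≈ 1.24 kPa

Hydraulic diameter D_h = 4A/P = 4·(0.269·0.174)/(2·(0.269+0.174)) = 0.1872/0.886 = 0.2113 m.
Re = ρVD_h/μ = 1020·0.904·0.2113/0.0012 = 1.624e+05.
ε/D_h = 0.00013/0.2113 = 0.000615; Haaland gives 1/√f = -1.8 log₁₀[6.38e-05+4.25e-05] = 7.152, so f = 0.01955.
ΔP = f(L/D_h)(ρV²/2) = 0.01955·32.2/0.2113·416.8 = 1242 Pa.
ΔP = 1.24 kPa.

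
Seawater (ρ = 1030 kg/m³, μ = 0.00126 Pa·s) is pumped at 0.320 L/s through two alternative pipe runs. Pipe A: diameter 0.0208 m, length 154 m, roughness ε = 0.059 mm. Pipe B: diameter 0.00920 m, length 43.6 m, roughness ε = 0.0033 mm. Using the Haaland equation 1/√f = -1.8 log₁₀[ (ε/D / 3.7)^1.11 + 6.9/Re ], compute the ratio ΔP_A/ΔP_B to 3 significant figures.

ΔP_A/ΔP_B ≈ 0.0823

Pipe A: V = Q/A = 0.00032/0.0003398 = 0.9417 m/s; Re = 1.601e+04; ε/D = 0.00284; Haaland → f = 0.03194; ΔP_A = f(L/D)(ρV²/2) = 1.08e+05 Pa.
Pipe B: V = Q/A = 0.00032/6.648e-05 = 4.814 m/s; Re = 3.62e+04; ε/D = 0.000359; Haaland → f = 0.02321; ΔP_B = f(L/D)(ρV²/2) = 1.313e+06 Pa.
ΔP_A/ΔP_B = 1.08e+05/1.313e+06 = 0.0823.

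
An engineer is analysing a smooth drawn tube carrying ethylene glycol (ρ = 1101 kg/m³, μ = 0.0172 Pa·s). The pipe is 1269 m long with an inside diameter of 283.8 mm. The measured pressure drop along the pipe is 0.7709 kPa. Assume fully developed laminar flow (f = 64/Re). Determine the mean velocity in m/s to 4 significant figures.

For laminar flow, f = 64/Re with Re = ρVD/μ, so Darcy-Weisbach reduces to ΔP = 32μLV/D². Solving for V: V = ΔP·D²/(32μL) = 770.9·(0.2838)²/(32·0.0172·1269) = 0.0889 m/s.
Check: Re = ρVD/μ = 1101·0.0889·0.2838/0.0172 = 1615 < 2300, so the laminar assumption holds.

V ≈ 0.08890 m/s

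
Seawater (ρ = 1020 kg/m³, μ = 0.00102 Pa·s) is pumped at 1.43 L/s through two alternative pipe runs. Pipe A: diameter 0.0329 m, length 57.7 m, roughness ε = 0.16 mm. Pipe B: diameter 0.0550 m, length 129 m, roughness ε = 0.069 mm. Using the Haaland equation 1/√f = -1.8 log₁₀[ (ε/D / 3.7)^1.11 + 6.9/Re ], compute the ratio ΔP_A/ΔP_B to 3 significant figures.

Pipe A: V = Q/A = 0.00143/0.0008501 = 1.682 m/s; Re = 5.534e+04; ε/D = 0.00486; Haaland → f = 0.0317; ΔP_A = f(L/D)(ρV²/2) = 8.023e+04 Pa.
Pipe B: V = Q/A = 0.00143/0.002376 = 0.6019 m/s; Re = 3.31e+04; ε/D = 0.00125; Haaland → f = 0.02583; ΔP_B = f(L/D)(ρV²/2) = 1.119e+04 Pa.
ΔP_A/ΔP_B = 8.023e+04/1.119e+04 = 7.17.

ΔP_A/ΔP_B ≈ 7.17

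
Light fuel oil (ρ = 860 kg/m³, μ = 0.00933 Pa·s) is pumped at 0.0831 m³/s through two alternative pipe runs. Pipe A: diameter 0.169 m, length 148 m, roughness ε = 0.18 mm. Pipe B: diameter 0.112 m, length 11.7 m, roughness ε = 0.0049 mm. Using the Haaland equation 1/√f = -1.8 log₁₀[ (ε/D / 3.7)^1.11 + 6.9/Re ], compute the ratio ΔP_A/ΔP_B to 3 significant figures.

Pipe A: V = Q/A = 0.0831/0.02243 = 3.705 m/s; Re = 5.771e+04; ε/D = 0.00107; Haaland → f = 0.02348; ΔP_A = f(L/D)(ρV²/2) = 1.214e+05 Pa.
Pipe B: V = Q/A = 0.0831/0.009852 = 8.435 m/s; Re = 8.708e+04; ε/D = 4.37e-05; Haaland → f = 0.01852; ΔP_B = f(L/D)(ρV²/2) = 5.917e+04 Pa.
ΔP_A/ΔP_B = 1.214e+05/5.917e+04 = 2.05.

ΔP_A/ΔP_B ≈ 2.05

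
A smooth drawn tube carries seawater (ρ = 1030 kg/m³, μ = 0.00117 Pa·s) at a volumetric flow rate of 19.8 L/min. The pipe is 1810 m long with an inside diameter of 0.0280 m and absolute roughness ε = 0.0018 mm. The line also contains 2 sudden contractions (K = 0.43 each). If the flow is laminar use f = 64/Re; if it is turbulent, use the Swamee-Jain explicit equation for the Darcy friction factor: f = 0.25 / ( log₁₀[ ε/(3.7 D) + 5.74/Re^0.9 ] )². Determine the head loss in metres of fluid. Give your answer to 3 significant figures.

Q = 19.8 L/min = 19.8/60000 = 0.00033 m³/s.
Cross-sectional area A = πD²/4 = π(0.028)²/4 = 0.0006158 m²; mean velocity V = Q/A = 0.00033/0.0006158 = 0.5359 m/s.
Reynolds number Re = ρVD/μ = 1030 · 0.5359 · 0.028 / 0.00117 = 1.321e+04.
Re > 4000 → turbulent. Relative roughness ε/D = 1.8e-06/0.028 = 6.43e-05. Swamee-Jain: f = 0.25/(log₁₀[6.43e-05/3.7 + 5.74/1.321e+04^0.9])² = 0.25/(log₁₀[1.74e-05 + 0.00112])² = 0.25/(-2.943)² = 0.02886.
Total minor-loss coefficient ΣK = 2·0.43 = 0.86.
ΔP = [f·L/D + ΣK]·(ρV²/2) = [0.02886·1810/0.028 + 0.86]·(1030·0.5359²/2) = [1866 + 0.86]·147.9 = 2.761e+05 Pa.
Head loss h_f = ΔP/(ρg) = 2.761e+05/(1030·9.81) = 27.3 m.

h_f ≈ 27.3 m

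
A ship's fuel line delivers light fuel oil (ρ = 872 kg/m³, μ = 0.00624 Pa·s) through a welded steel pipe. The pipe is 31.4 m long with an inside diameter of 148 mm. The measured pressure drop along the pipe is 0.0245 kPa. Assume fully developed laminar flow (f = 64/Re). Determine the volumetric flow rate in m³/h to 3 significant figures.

For laminar flow, f = 64/Re with Re = ρVD/μ, so Darcy-Weisbach reduces to ΔP = 32μLV/D². Solving for V: V = ΔP·D²/(32μL) = 24.5·(0.148)²/(32·0.00624·31.4) = 0.08559 m/s.
Check: Re = ρVD/μ = 872·0.08559·0.148/0.00624 = 1770 < 2300, so the laminar assumption holds.
Q = V·A = 0.08559·(π/4·0.148²) = 0.001472 m³/s = 5.30 m³/h.

Q ≈ 5.30 m³/h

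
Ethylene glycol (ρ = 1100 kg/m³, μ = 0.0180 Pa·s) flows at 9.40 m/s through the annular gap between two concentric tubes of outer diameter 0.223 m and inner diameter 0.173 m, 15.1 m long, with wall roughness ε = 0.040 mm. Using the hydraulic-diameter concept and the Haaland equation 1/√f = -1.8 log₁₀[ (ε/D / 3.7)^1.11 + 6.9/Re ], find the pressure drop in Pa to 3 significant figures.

ΔP ≈ 372000 Pa

Hydraulic diameter D_h = 4A/P = D_o - D_i = 0.223 - 0.173 = 0.05 m.
Re = ρVD_h/μ = 1100·9.4·0.05/0.018 = 2.872e+04.
ε/D_h = 4e-05/0.05 = 0.0008; Haaland gives 1/√f = -1.8 log₁₀[8.55e-05+0.00024] = 6.277, so f = 0.02538.
ΔP = f(L/D_h)(ρV²/2) = 0.02538·15.1/0.05·4.86e+04 = 3.725e+05 Pa.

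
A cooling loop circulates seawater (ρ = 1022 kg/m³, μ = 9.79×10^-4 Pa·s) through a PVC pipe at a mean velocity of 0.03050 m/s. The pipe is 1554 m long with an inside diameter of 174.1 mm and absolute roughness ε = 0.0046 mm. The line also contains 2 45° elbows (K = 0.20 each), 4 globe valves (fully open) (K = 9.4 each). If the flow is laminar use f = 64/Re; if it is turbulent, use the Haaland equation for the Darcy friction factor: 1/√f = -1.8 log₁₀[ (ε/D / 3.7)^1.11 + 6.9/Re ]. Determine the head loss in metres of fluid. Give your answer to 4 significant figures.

h_f ≈ 0.01729 m

Reynolds number Re = ρVD/μ = 1022 · 0.0305 · 0.1741 / 0.000979 = 5543.
Re > 4000 → turbulent. Relative roughness ε/D = 4.6e-06/0.1741 = 2.64e-05. Haaland: 1/√f = -1.8 log₁₀[(2.64e-05/3.7)^1.11 + 6.9/5543] = -1.8 log₁₀[1.94e-06 + 0.00124] = 5.228, so f = 0.03659.
Total minor-loss coefficient ΣK = 2·0.2 + 4·9.4 = 38.
ΔP = [f·L/D + ΣK]·(ρV²/2) = [0.03659·1554/0.1741 + 38]·(1022·0.0305²/2) = [326.6 + 38]·0.4754 = 173.3 Pa.
Head loss h_f = ΔP/(ρg) = 173.3/(1022·9.81) = 0.01729 m.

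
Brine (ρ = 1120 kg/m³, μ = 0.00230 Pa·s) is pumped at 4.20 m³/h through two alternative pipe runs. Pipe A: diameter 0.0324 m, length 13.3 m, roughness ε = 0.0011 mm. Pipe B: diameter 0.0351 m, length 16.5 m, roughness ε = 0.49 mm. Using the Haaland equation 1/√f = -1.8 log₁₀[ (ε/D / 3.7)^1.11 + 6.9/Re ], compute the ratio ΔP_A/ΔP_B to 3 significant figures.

ΔP_A/ΔP_B ≈ 0.674

Pipe A: V = Q/A = 0.001167/0.0008245 = 1.415 m/s; Re = 2.233e+04; ε/D = 3.4e-05; Haaland → f = 0.0251; ΔP_A = f(L/D)(ρV²/2) = 1.155e+04 Pa.
Pipe B: V = Q/A = 0.001167/0.0009676 = 1.206 m/s; Re = 2.061e+04; ε/D = 0.014; Haaland → f = 0.04483; ΔP_B = f(L/D)(ρV²/2) = 1.716e+04 Pa.
ΔP_A/ΔP_B = 1.155e+04/1.716e+04 = 0.674.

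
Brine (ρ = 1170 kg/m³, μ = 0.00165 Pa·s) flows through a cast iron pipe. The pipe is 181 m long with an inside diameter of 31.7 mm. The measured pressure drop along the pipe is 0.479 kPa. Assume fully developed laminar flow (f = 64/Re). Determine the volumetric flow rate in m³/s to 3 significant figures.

For laminar flow, f = 64/Re with Re = ρVD/μ, so Darcy-Weisbach reduces to ΔP = 32μLV/D². Solving for V: V = ΔP·D²/(32μL) = 479·(0.0317)²/(32·0.00165·181) = 0.05037 m/s.
Check: Re = ρVD/μ = 1170·0.05037·0.0317/0.00165 = 1132 < 2300, so the laminar assumption holds.
Q = V·A = 0.05037·(π/4·0.0317²) = 3.975e-05 m³/s = 3.98×10^-5 m³/s.

Q ≈ 3.98×10^-5 m³/s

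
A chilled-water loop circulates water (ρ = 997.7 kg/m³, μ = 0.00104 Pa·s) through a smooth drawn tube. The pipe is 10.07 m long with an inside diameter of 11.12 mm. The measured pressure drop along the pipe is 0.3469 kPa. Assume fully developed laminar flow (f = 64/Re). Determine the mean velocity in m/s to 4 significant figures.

For laminar flow, f = 64/Re with Re = ρVD/μ, so Darcy-Weisbach reduces to ΔP = 32μLV/D². Solving for V: V = ΔP·D²/(32μL) = 346.9·(0.01112)²/(32·0.00104·10.07) = 0.128 m/s.
Check: Re = ρVD/μ = 997.7·0.128·0.01112/0.00104 = 1365 < 2300, so the laminar assumption holds.

V ≈ 0.1280 m/s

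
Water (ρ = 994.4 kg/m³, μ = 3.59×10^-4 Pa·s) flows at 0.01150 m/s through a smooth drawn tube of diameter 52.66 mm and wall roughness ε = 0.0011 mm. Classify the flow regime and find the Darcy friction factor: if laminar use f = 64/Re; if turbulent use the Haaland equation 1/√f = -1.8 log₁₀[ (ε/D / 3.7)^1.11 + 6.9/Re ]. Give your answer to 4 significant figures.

Re = ρVD/μ = 994.4·0.0115·0.05266/0.000359 = 1677.
Re < 2300 → laminar, so f = 64/Re = 0.03815 (roughness is irrelevant in laminar flow).

f ≈ 0.03815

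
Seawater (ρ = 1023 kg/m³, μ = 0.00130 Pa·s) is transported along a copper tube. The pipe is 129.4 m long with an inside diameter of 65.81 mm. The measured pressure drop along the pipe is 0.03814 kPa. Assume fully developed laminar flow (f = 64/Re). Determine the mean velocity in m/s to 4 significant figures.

V ≈ 0.03069 m/s

For laminar flow, f = 64/Re with Re = ρVD/μ, so Darcy-Weisbach reduces to ΔP = 32μLV/D². Solving for V: V = ΔP·D²/(32μL) = 38.14·(0.06581)²/(32·0.0013·129.4) = 0.03069 m/s.
Check: Re = ρVD/μ = 1023·0.03069·0.06581/0.0013 = 1589 < 2300, so the laminar assumption holds.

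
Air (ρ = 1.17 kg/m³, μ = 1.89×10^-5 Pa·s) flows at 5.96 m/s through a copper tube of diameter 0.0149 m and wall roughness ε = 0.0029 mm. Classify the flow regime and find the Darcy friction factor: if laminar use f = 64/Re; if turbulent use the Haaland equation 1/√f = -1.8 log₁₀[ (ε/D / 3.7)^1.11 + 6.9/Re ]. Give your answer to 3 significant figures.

f ≈ 0.0368

Re = ρVD/μ = 1.17·5.96·0.0149/1.89e-05 = 5497.
Re > 4000 → turbulent. ε/D = 2.9e-06/0.0149 = 0.000195; Haaland: 1/√f = -1.8 log₁₀[1.78e-05 + 0.00126] = 5.211, so f = 0.03682.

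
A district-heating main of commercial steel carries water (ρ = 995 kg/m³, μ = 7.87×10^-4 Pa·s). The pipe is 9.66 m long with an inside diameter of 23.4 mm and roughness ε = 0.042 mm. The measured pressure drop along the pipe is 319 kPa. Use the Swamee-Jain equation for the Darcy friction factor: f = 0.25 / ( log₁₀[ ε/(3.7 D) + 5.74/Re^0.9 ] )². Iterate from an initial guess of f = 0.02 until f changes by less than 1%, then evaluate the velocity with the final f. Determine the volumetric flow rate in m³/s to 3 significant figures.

Q ≈ 0.00348 m³/s

Rearranging Darcy-Weisbach: V = √(2·ΔP·D/(f·L·ρ)). With ε/D = 4.2e-05/0.0234 = 0.00179, iterate starting from f = 0.02:
  f = 0.02 → V = √(2·3.19e+05·0.0234/(0.02·9.66·995)) = 8.813 m/s; Re = ρVD/μ = 2.607e+05; f → 0.02366
  f = 0.02366 → V = 8.102 m/s; Re = 2.397e+05; f → 0.02373
Converged (Δf/f < 1%). With the final f = 0.02373: V = √(2·3.19e+05·0.0234/(0.02373·9.66·995)) = 8.091 m/s.
Q = V·A = 8.091·(π/4·0.0234²) = 0.003479 m³/s = 0.00348 m³/s.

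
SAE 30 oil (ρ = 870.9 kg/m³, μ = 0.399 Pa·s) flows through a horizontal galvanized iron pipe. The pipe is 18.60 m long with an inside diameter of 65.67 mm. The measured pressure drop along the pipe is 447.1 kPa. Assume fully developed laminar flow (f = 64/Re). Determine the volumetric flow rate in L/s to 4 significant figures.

Q ≈ 27.50 L/s

For laminar flow, f = 64/Re with Re = ρVD/μ, so Darcy-Weisbach reduces to ΔP = 32μLV/D². Solving for V: V = ΔP·D²/(32μL) = 4.471e+05·(0.06567)²/(32·0.399·18.6) = 8.119 m/s.
Check: Re = ρVD/μ = 870.9·8.119·0.06567/0.399 = 1164 < 2300, so the laminar assumption holds.
Q = V·A = 8.119·(π/4·0.06567²) = 0.0275 m³/s = 27.50 L/s.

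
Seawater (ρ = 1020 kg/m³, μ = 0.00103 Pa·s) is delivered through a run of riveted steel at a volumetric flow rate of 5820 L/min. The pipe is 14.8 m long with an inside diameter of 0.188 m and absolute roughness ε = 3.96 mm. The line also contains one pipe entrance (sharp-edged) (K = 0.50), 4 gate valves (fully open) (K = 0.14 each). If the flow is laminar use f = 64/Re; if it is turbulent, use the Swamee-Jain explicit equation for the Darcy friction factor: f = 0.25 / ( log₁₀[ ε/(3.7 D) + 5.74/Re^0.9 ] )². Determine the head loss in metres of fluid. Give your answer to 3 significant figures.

Q = 5820 L/min = 5820/60000 = 0.097 m³/s.
Cross-sectional area A = πD²/4 = π(0.188)²/4 = 0.02776 m²; mean velocity V = Q/A = 0.097/0.02776 = 3.494 m/s.
Reynolds number Re = ρVD/μ = 1020 · 3.494 · 0.188 / 0.00103 = 6.506e+05.
Re > 4000 → turbulent. Relative roughness ε/D = 0.00396/0.188 = 0.0211. Swamee-Jain: f = 0.25/(log₁₀[0.0211/3.7 + 5.74/6.506e+05^0.9])² = 0.25/(log₁₀[0.00569 + 3.36e-05])² = 0.25/(-2.242)² = 0.04973.
Total minor-loss coefficient ΣK = 1·0.5 + 4·0.14 = 1.06.
ΔP = [f·L/D + ΣK]·(ρV²/2) = [0.04973·14.8/0.188 + 1.06]·(1020·3.494²/2) = [3.915 + 1.06]·6227 = 3.098e+04 Pa.
Head loss h_f = ΔP/(ρg) = 3.098e+04/(1020·9.81) = 3.10 m.

h_f ≈ 3.10 m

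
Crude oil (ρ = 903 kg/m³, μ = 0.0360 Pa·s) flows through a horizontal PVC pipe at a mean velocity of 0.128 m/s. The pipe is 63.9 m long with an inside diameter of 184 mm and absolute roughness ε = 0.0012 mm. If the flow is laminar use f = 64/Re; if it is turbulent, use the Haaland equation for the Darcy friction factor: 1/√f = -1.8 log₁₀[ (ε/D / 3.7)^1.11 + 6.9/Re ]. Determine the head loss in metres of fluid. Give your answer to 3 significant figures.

Reynolds number Re = ρVD/μ = 903 · 0.128 · 0.184 / 0.036 = 590.8.
Re < 2300 → laminar flow, so f = 64/Re = 64/590.8 = 0.1083 (the turbulent correlation is not needed).
Darcy-Weisbach: ΔP = f(L/D)(ρV²/2) = 0.1083·(63.9/0.184)·(903·0.128²/2) = 0.1083·347.3·7.397 = 278.3 Pa.
Head loss h_f = ΔP/(ρg) = 278.3/(903·9.81) = 0.0314 m.

h_f ≈ 0.0314 m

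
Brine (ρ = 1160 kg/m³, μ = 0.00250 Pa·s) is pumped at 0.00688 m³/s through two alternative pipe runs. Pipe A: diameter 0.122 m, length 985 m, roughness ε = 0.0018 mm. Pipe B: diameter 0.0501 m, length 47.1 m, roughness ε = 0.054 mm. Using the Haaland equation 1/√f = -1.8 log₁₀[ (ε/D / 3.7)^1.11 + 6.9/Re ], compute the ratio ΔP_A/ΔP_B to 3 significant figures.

Pipe A: V = Q/A = 0.00688/0.01169 = 0.5885 m/s; Re = 3.332e+04; ε/D = 1.48e-05; Haaland → f = 0.02277; ΔP_A = f(L/D)(ρV²/2) = 3.693e+04 Pa.
Pipe B: V = Q/A = 0.00688/0.001971 = 3.49 m/s; Re = 8.113e+04; ε/D = 0.00108; Haaland → f = 0.02266; ΔP_B = f(L/D)(ρV²/2) = 1.505e+05 Pa.
ΔP_A/ΔP_B = 3.693e+04/1.505e+05 = 0.245.

ΔP_A/ΔP_B ≈ 0.245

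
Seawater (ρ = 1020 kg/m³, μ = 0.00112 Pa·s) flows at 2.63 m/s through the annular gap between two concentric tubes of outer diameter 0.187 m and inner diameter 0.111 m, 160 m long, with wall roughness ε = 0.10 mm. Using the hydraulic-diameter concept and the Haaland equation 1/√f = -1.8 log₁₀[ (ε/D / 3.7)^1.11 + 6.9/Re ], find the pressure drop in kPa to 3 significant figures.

Hydraulic diameter D_h = 4A/P = D_o - D_i = 0.187 - 0.111 = 0.076 m.
Re = ρVD_h/μ = 1020·2.63·0.076/0.00112 = 1.82e+05.
ε/D_h = 0.0001/0.076 = 0.00132; Haaland gives 1/√f = -1.8 log₁₀[0.000148+3.79e-05] = 6.713, so f = 0.02219.
ΔP = f(L/D_h)(ρV²/2) = 0.02219·160/0.076·3528 = 1.648e+05 Pa.
ΔP = 165 kPa.

ΔP ≈ 165 kPa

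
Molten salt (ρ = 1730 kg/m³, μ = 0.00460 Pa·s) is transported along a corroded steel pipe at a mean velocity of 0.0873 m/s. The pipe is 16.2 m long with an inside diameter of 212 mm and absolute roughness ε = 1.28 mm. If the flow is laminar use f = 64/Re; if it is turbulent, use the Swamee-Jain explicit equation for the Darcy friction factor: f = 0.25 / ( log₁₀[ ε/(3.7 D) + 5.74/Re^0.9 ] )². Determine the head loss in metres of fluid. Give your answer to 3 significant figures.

Reynolds number Re = ρVD/μ = 1730 · 0.0873 · 0.212 / 0.0046 = 6960.
Re > 4000 → turbulent. Relative roughness ε/D = 0.00128/0.212 = 0.00604. Swamee-Jain: f = 0.25/(log₁₀[0.00604/3.7 + 5.74/6960^0.9])² = 0.25/(log₁₀[0.00163 + 0.002])² = 0.25/(-2.44)² = 0.04199.
Darcy-Weisbach: ΔP = f(L/D)(ρV²/2) = 0.04199·(16.2/0.212)·(1730·0.0873²/2) = 0.04199·76.42·6.592 = 21.15 Pa.
Head loss h_f = ΔP/(ρg) = 21.15/(1730·9.81) = 0.00125 m.

h_f ≈ 0.00125 m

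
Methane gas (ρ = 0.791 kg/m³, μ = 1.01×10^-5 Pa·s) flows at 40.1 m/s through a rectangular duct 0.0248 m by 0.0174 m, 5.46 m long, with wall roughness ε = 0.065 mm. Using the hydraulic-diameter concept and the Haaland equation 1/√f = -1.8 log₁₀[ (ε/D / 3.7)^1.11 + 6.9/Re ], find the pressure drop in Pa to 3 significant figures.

ΔP ≈ 4820 Pa

Hydraulic diameter D_h = 4A/P = 4·(0.0248·0.0174)/(2·(0.0248+0.0174)) = 0.001726/0.0844 = 0.02045 m.
Re = ρVD_h/μ = 0.791·40.1·0.02045/1.01e-05 = 6.423e+04.
ε/D_h = 6.5e-05/0.02045 = 0.00318; Haaland gives 1/√f = -1.8 log₁₀[0.000395+0.000107] = 5.938, so f = 0.02836.
ΔP = f(L/D_h)(ρV²/2) = 0.02836·5.46/0.02045·636 = 4816 Pa.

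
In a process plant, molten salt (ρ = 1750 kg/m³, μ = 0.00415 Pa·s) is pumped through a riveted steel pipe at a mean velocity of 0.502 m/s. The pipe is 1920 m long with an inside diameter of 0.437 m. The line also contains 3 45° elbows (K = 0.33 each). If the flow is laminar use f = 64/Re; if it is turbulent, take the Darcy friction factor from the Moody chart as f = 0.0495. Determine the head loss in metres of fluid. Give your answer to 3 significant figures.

Reynolds number Re = ρVD/μ = 1750 · 0.502 · 0.437 / 0.00415 = 9.251e+04.
Re > 4000 → turbulent; use the Moody-chart value f = 0.0495.
Total minor-loss coefficient ΣK = 3·0.33 = 0.99.
ΔP = [f·L/D + ΣK]·(ρV²/2) = [0.0495·1920/0.437 + 0.99]·(1750·0.502²/2) = [217.5 + 0.99]·220.5 = 4.817e+04 Pa.
Head loss h_f = ΔP/(ρg) = 4.817e+04/(1750·9.81) = 2.81 m.

h_f ≈ 2.81 m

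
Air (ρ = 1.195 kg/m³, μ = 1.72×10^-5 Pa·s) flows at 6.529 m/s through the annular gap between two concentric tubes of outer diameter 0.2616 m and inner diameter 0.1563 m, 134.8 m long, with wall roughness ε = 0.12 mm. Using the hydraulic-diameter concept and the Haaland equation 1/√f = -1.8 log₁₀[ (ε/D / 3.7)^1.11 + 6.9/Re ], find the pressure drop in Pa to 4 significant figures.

Hydraulic diameter D_h = 4A/P = D_o - D_i = 0.2616 - 0.1563 = 0.1053 m.
Re = ρVD_h/μ = 1.195·6.529·0.1053/1.72e-05 = 4.777e+04.
ε/D_h = 0.00012/0.1053 = 0.00114; Haaland gives 1/√f = -1.8 log₁₀[0.000127+0.000144] = 6.421, so f = 0.02426.
ΔP = f(L/D_h)(ρV²/2) = 0.02426·134.8/0.1053·25.47 = 790.9 Pa.

ΔP ≈ 790.9 Pa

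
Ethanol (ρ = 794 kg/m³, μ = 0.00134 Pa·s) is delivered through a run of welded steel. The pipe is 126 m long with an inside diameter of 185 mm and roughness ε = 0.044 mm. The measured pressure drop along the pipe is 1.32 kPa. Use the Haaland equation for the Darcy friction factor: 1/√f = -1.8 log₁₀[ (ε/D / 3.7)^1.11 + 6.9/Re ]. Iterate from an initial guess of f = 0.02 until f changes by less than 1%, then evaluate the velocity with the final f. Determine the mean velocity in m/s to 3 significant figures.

V ≈ 0.480 m/s

Rearranging Darcy-Weisbach: V = √(2·ΔP·D/(f·L·ρ)). With ε/D = 4.4e-05/0.185 = 0.000238, iterate starting from f = 0.02:
  f = 0.02 → V = √(2·1320·0.185/(0.02·126·794)) = 0.4941 m/s; Re = ρVD/μ = 5.416e+04; f → 0.0211
  f = 0.0211 → V = 0.4811 m/s; Re = 5.273e+04; f → 0.02121
Converged (Δf/f < 1%). With the final f = 0.02121: V = √(2·1320·0.185/(0.02121·126·794)) = 0.4798 m/s.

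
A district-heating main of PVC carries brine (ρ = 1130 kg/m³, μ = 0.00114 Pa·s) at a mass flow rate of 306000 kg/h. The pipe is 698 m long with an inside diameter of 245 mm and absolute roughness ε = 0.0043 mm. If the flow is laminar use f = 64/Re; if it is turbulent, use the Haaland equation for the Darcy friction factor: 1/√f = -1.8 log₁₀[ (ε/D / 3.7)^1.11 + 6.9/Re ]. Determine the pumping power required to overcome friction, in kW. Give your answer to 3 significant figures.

ṁ = 306000 kg/h = 306000/3600 = 85 kg/s.
A = πD²/4 = π(0.245)²/4 = 0.04714 m²; mean velocity V = ṁ/(ρA) = 85/(1130 · 0.04714) = 1.596 m/s.
Reynolds number Re = ρVD/μ = 1130 · 1.596 · 0.245 / 0.00114 = 3.875e+05.
Re > 4000 → turbulent. Relative roughness ε/D = 4.3e-06/0.245 = 1.76e-05. Haaland: 1/√f = -1.8 log₁₀[(1.76e-05/3.7)^1.11 + 6.9/3.875e+05] = -1.8 log₁₀[1.23e-06 + 1.78e-05] = 8.497, so f = 0.01385.
Darcy-Weisbach: ΔP = f(L/D)(ρV²/2) = 0.01385·(698/0.245)·(1130·1.596²/2) = 0.01385·2849·1438 = 5.676e+04 Pa.
Q = ṁ/ρ = 85/1130 = 0.07522 m³/s.
Pumping power P = QΔP = 0.07522·5.676e+04 = 4270 W = 4.27 kW.

P ≈ 4.27 kW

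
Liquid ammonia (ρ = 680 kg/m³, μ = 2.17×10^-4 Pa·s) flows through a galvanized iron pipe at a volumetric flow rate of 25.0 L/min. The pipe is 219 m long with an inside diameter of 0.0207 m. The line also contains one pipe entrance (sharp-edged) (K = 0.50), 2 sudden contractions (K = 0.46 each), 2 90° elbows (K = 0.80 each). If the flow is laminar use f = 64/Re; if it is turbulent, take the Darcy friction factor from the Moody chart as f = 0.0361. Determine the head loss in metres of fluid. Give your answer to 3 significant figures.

h_f ≈ 30.1 m

Q = 25.0 L/min = 25.0/60000 = 0.0004167 m³/s.
Cross-sectional area A = πD²/4 = π(0.0207)²/4 = 0.0003365 m²; mean velocity V = Q/A = 0.0004167/0.0003365 = 1.238 m/s.
Reynolds number Re = ρVD/μ = 680 · 1.238 · 0.0207 / 0.000217 = 8.031e+04.
Re > 4000 → turbulent; use the Moody-chart value f = 0.0361.
Total minor-loss coefficient ΣK = 1·0.5 + 2·0.46 + 2·0.8 = 3.02.
ΔP = [f·L/D + ΣK]·(ρV²/2) = [0.0361·219/0.0207 + 3.02]·(680·1.238²/2) = [381.9 + 3.02]·521.2 = 2.006e+05 Pa.
Head loss h_f = ΔP/(ρg) = 2.006e+05/(680·9.81) = 30.1 m.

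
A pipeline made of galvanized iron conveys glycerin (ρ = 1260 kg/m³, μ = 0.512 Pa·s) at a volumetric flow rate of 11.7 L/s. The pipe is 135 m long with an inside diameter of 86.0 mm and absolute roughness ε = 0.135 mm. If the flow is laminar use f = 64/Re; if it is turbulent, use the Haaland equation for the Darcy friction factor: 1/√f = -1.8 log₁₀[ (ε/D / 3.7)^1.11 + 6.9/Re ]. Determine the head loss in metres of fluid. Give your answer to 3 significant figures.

Q = 11.7 L/s = 11.7/1000 = 0.0117 m³/s.
Cross-sectional area A = πD²/4 = π(0.086)²/4 = 0.005809 m²; mean velocity V = Q/A = 0.0117/0.005809 = 2.014 m/s.
Reynolds number Re = ρVD/μ = 1260 · 2.014 · 0.086 / 0.512 = 426.3.
Re < 2300 → laminar flow, so f = 64/Re = 64/426.3 = 0.1501 (the turbulent correlation is not needed).
Darcy-Weisbach: ΔP = f(L/D)(ρV²/2) = 0.1501·(135/0.086)·(1260·2.014²/2) = 0.1501·1570·2556 = 6.024e+05 Pa.
Head loss h_f = ΔP/(ρg) = 6.024e+05/(1260·9.81) = 48.7 m.

h_f ≈ 48.7 m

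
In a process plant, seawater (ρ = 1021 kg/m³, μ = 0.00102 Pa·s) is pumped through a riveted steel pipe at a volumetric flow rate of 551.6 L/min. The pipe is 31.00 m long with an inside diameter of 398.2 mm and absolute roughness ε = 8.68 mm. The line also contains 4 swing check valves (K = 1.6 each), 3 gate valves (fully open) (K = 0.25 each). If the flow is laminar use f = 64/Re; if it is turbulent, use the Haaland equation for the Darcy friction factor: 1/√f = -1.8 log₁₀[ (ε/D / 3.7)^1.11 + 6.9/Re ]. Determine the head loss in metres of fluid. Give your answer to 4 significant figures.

Q = 551.6 L/min = 551.6/60000 = 0.009193 m³/s.
Cross-sectional area A = πD²/4 = π(0.3982)²/4 = 0.1245 m²; mean velocity V = Q/A = 0.009193/0.1245 = 0.07382 m/s.
Reynolds number Re = ρVD/μ = 1021 · 0.07382 · 0.3982 / 0.00102 = 2.942e+04.
Re > 4000 → turbulent. Relative roughness ε/D = 0.00868/0.3982 = 0.0218. Haaland: 1/√f = -1.8 log₁₀[(0.0218/3.7)^1.11 + 6.9/2.942e+04] = -1.8 log₁₀[0.00335 + 0.000234] = 4.402, so f = 0.0516.
Total minor-loss coefficient ΣK = 4·1.6 + 3·0.25 = 7.15.
ΔP = [f·L/D + ΣK]·(ρV²/2) = [0.0516·31/0.3982 + 7.15]·(1021·0.07382²/2) = [4.017 + 7.15]·2.782 = 31.07 Pa.
Head loss h_f = ΔP/(ρg) = 31.07/(1021·9.81) = 0.003102 m.

h_f ≈ 0.003102 m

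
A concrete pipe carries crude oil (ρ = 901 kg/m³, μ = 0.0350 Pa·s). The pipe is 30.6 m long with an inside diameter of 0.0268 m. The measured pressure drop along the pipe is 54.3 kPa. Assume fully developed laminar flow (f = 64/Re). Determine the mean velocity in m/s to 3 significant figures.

V ≈ 1.14 m/s

For laminar flow, f = 64/Re with Re = ρVD/μ, so Darcy-Weisbach reduces to ΔP = 32μLV/D². Solving for V: V = ΔP·D²/(32μL) = 5.43e+04·(0.0268)²/(32·0.035·30.6) = 1.138 m/s.
Check: Re = ρVD/μ = 901·1.138·0.0268/0.035 = 785.1 < 2300, so the laminar assumption holds.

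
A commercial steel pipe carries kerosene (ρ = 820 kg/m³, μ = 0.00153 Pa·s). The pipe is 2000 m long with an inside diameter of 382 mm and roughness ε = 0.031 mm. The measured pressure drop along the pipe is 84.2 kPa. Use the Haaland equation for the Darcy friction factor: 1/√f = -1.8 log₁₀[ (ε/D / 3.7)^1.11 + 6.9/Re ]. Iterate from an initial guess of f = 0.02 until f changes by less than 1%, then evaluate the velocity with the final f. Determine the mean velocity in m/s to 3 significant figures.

Rearranging Darcy-Weisbach: V = √(2·ΔP·D/(f·L·ρ)). With ε/D = 3.1e-05/0.382 = 8.12e-05, iterate starting from f = 0.02:
  f = 0.02 → V = √(2·8.42e+04·0.382/(0.02·2000·820)) = 1.4 m/s; Re = ρVD/μ = 2.867e+05; f → 0.01516
  f = 0.01516 → V = 1.608 m/s; Re = 3.293e+05; f → 0.01486
  f = 0.01486 → V = 1.625 m/s; Re = 3.326e+05; f → 0.01484
Converged (Δf/f < 1%). With the final f = 0.01484: V = √(2·8.42e+04·0.382/(0.01484·2000·820)) = 1.626 m/s.

V ≈ 1.63 m/s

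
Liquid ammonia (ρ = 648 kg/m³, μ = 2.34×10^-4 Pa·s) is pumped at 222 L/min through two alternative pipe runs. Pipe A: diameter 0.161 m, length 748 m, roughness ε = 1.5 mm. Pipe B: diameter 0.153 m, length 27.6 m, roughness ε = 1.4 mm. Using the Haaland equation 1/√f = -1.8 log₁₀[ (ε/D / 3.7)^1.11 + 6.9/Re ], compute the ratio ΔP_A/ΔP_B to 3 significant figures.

Pipe A: V = Q/A = 0.0037/0.02036 = 0.1817 m/s; Re = 8.103e+04; ε/D = 0.00932; Haaland → f = 0.0378; ΔP_A = f(L/D)(ρV²/2) = 1880 Pa.
Pipe B: V = Q/A = 0.0037/0.01839 = 0.2012 m/s; Re = 8.527e+04; ε/D = 0.00915; Haaland → f = 0.03755; ΔP_B = f(L/D)(ρV²/2) = 88.89 Pa.
ΔP_A/ΔP_B = 1880/88.89 = 21.1.

ΔP_A/ΔP_B ≈ 21.1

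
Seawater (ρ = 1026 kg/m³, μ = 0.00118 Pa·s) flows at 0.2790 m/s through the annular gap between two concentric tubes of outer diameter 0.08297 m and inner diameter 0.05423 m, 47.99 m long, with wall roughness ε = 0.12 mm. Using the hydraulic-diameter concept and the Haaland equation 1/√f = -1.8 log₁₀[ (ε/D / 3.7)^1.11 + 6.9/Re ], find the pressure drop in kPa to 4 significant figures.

ΔP ≈ 2.594 kPa

Hydraulic diameter D_h = 4A/P = D_o - D_i = 0.08297 - 0.05423 = 0.02874 m.
Re = ρVD_h/μ = 1026·0.279·0.02874/0.00118 = 6972.
ε/D_h = 0.00012/0.02874 = 0.00418; Haaland gives 1/√f = -1.8 log₁₀[0.000535+0.00099] = 5.07, so f = 0.0389.
ΔP = f(L/D_h)(ρV²/2) = 0.0389·47.99/0.02874·39.93 = 2594 Pa.
ΔP = 2.594 kPa.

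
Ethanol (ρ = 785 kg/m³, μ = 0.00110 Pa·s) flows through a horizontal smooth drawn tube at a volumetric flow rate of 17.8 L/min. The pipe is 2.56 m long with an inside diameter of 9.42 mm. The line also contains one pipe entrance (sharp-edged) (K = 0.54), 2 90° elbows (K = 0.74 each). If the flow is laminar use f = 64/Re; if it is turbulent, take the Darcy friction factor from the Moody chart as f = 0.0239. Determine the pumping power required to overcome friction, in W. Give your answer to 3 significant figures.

Q = 17.8 L/min = 17.8/60000 = 0.0002967 m³/s.
Cross-sectional area A = πD²/4 = π(0.00942)²/4 = 6.969e-05 m²; mean velocity V = Q/A = 0.0002967/6.969e-05 = 4.257 m/s.
Reynolds number Re = ρVD/μ = 785 · 4.257 · 0.00942 / 0.0011 = 2.862e+04.
Re > 4000 → turbulent; use the Moody-chart value f = 0.0239.
Total minor-loss coefficient ΣK = 1·0.54 + 2·0.74 = 2.02.
ΔP = [f·L/D + ΣK]·(ρV²/2) = [0.0239·2.56/0.00942 + 2.02]·(785·4.257²/2) = [6.495 + 2.02]·7112 = 6.056e+04 Pa.
Pumping power P = QΔP = 0.0002967·6.056e+04 = 17.97 W = 18.0 W.

P ≈ 18.0 W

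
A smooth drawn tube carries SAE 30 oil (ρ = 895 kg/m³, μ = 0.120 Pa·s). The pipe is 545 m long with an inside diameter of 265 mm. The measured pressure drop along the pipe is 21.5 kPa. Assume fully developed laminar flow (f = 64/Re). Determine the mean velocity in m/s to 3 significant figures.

V ≈ 0.721 m/s

For laminar flow, f = 64/Re with Re = ρVD/μ, so Darcy-Weisbach reduces to ΔP = 32μLV/D². Solving for V: V = ΔP·D²/(32μL) = 2.15e+04·(0.265)²/(32·0.12·545) = 0.7214 m/s.
Check: Re = ρVD/μ = 895·0.7214·0.265/0.12 = 1426 < 2300, so the laminar assumption holds.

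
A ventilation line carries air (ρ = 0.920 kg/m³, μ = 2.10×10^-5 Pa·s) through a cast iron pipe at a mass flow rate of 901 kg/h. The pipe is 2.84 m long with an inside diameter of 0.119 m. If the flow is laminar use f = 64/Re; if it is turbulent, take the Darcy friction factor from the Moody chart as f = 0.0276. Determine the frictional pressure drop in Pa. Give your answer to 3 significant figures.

ṁ = 901 kg/h = 901/3600 = 0.2503 kg/s.
A = πD²/4 = π(0.119)²/4 = 0.01112 m²; mean velocity V = ṁ/(ρA) = 0.2503/(0.92 · 0.01112) = 24.46 m/s.
Reynolds number Re = ρVD/μ = 0.92 · 24.46 · 0.119 / 2.1e-05 = 1.275e+05.
Re > 4000 → turbulent; use the Moody-chart value f = 0.0276.
Darcy-Weisbach: ΔP = f(L/D)(ρV²/2) = 0.0276·(2.84/0.119)·(0.92·24.46²/2) = 0.0276·23.87·275.2 = 181.3 Pa.

ΔP ≈ 181 Pa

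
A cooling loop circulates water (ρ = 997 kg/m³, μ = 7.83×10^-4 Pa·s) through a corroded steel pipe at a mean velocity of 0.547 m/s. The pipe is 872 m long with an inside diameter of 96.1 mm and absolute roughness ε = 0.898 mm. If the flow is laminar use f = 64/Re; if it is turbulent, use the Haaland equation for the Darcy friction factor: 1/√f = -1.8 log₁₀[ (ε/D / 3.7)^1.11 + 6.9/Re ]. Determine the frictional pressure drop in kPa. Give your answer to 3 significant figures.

ΔP ≈ 51.4 kPa

Reynolds number Re = ρVD/μ = 997 · 0.547 · 0.0961 / 0.000783 = 6.693e+04.
Re > 4000 → turbulent. Relative roughness ε/D = 0.000898/0.0961 = 0.00934. Haaland: 1/√f = -1.8 log₁₀[(0.00934/3.7)^1.11 + 6.9/6.693e+04] = -1.8 log₁₀[0.00131 + 0.000103] = 5.131, so f = 0.03799.
Darcy-Weisbach: ΔP = f(L/D)(ρV²/2) = 0.03799·(872/0.0961)·(997·0.547²/2) = 0.03799·9074·149.2 = 5.141e+04 Pa.
ΔP = 5.141e+04 Pa = 51.4 kPa.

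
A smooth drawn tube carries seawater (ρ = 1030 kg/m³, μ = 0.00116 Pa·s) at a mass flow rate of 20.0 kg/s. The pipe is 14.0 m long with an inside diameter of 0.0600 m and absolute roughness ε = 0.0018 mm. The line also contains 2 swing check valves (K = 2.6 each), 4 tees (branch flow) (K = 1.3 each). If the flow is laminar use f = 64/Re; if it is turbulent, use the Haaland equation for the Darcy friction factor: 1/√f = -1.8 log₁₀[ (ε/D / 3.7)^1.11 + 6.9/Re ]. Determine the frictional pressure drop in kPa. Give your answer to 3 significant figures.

ΔP ≈ 333 kPa

A = πD²/4 = π(0.06)²/4 = 0.002827 m²; mean velocity V = ṁ/(ρA) = 20/(1030 · 0.002827) = 6.868 m/s.
Reynolds number Re = ρVD/μ = 1030 · 6.868 · 0.06 / 0.00116 = 3.659e+05.
Re > 4000 → turbulent. Relative roughness ε/D = 1.8e-06/0.06 = 3e-05. Haaland: 1/√f = -1.8 log₁₀[(3e-05/3.7)^1.11 + 6.9/3.659e+05] = -1.8 log₁₀[2.23e-06 + 1.89e-05] = 8.417, so f = 0.01412.
Total minor-loss coefficient ΣK = 2·2.6 + 4·1.3 = 10.4.
ΔP = [f·L/D + ΣK]·(ρV²/2) = [0.01412·14/0.06 + 10.4]·(1030·6.868²/2) = [3.294 + 10.4]·2.429e+04 = 3.326e+05 Pa.
ΔP = 3.326e+05 Pa = 333 kPa.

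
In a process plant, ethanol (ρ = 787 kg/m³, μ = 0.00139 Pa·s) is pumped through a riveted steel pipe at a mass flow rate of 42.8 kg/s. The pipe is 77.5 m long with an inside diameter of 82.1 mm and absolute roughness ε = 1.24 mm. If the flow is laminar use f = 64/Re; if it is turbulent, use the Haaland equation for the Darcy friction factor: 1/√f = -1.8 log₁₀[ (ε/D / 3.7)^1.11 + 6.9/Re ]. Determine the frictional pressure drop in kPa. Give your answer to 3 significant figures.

ΔP ≈ 1720 kPa

A = πD²/4 = π(0.0821)²/4 = 0.005294 m²; mean velocity V = ṁ/(ρA) = 42.8/(787 · 0.005294) = 10.27 m/s.
Reynolds number Re = ρVD/μ = 787 · 10.27 · 0.0821 / 0.00139 = 4.775e+05.
Re > 4000 → turbulent. Relative roughness ε/D = 0.00124/0.0821 = 0.0151. Haaland: 1/√f = -1.8 log₁₀[(0.0151/3.7)^1.11 + 6.9/4.775e+05] = -1.8 log₁₀[0.00223 + 1.44e-05] = 4.768, so f = 0.04398.
Darcy-Weisbach: ΔP = f(L/D)(ρV²/2) = 0.04398·(77.5/0.0821)·(787·10.27²/2) = 0.04398·944·4.153e+04 = 1.724e+06 Pa.
ΔP = 1.724e+06 Pa = 1720 kPa.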